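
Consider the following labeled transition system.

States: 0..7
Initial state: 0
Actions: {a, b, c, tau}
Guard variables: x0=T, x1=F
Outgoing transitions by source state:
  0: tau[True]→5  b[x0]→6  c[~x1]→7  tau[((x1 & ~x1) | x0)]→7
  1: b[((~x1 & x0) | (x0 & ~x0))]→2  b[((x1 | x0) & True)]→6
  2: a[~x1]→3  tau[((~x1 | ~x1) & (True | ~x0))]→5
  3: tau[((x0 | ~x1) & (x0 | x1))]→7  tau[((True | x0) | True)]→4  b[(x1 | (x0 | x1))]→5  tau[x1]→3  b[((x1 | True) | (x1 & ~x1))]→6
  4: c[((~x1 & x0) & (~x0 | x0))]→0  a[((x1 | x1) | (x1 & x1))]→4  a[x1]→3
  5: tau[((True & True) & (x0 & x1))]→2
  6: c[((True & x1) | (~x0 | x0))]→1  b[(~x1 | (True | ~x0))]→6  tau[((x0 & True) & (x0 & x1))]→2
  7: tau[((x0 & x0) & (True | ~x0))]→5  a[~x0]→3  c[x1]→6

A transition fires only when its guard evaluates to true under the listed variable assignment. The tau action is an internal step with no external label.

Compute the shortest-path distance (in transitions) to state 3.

Answer: 4

Trace:
Layered search for 3:
  depth 0: {0}
  depth 1: {5,6,7}
  depth 2: {1}
  depth 3: {2}
  depth 4: {3}
depth(3)=4, e.g. b·c·b·a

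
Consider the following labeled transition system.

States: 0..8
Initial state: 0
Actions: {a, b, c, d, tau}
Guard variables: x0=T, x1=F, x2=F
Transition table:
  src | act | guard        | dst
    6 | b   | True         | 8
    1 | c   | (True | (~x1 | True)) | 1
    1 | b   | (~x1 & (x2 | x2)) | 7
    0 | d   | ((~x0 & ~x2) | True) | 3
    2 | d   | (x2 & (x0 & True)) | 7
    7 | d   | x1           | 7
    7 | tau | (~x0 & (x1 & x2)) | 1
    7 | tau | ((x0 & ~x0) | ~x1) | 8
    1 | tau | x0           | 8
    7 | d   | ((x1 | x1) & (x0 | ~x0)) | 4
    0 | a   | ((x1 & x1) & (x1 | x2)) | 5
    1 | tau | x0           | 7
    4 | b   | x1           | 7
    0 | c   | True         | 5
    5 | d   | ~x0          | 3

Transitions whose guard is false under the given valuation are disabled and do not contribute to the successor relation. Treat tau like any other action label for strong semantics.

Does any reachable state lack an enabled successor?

R = {0,3,5}
  0: c→5  d→3  [2 exit(s)]
  3: ∅  [deadlock]
  5: ∅  [deadlock]
trace reaching 3: d

Answer: DEADLOCK at state 3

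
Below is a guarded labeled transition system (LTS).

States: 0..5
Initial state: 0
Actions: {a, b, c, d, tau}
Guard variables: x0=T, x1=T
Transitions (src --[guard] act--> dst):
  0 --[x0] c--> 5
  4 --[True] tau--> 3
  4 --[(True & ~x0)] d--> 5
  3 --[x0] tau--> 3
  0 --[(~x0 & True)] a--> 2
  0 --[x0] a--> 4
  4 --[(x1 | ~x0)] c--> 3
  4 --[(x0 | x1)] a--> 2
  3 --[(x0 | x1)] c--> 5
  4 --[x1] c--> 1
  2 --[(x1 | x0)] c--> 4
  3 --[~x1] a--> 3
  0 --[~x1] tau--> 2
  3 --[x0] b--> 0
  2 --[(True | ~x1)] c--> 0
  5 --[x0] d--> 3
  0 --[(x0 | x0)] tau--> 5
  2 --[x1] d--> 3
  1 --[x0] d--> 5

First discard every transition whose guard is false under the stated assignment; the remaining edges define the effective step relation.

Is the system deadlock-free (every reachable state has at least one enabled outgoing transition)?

R = {0,1,2,3,4,5}
  0: a→4  c→5  tau→5  [deg 3]
  1: d→5  [deg 1]
  2: c→0  c→4  d→3  [deg 3]
  3: b→0  c→5  tau→3  [deg 3]
  4: a→2  c→1  c→3  tau→3  [deg 4]
  5: d→3  [deg 1]

Answer: DEADLOCK-FREE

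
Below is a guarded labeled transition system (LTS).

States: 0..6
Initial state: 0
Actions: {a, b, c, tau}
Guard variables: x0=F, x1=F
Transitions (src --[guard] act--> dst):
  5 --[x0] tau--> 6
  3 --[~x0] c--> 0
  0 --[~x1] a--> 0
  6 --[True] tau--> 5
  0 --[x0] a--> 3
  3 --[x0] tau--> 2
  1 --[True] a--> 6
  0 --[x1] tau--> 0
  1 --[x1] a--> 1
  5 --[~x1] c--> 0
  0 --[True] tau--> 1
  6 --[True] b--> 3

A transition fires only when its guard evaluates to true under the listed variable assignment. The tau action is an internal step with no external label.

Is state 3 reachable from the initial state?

After dropping false guards: 7 live edges.
depth 0: {0}
depth 1: {1}  now seen {0,1}
depth 2: {6}  now seen {0,1,6}
depth 3: {3,5}  now seen {0,1,3,5,6}
Reachable = {0,1,3,5,6}
trace reaching 3: tau·a·b

Answer: REACHABLE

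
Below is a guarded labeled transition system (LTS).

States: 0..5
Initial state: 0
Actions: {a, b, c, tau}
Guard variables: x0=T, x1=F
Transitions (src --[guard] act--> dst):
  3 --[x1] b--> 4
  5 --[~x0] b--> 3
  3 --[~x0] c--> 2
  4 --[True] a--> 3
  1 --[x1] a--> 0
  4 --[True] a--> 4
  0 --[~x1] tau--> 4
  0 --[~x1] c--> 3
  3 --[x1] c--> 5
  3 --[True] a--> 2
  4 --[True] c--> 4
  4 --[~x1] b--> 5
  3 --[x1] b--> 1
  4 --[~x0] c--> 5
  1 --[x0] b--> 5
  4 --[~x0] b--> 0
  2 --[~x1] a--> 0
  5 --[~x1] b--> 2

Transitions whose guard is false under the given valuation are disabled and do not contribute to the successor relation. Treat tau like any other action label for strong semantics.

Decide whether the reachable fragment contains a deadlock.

R = {0,2,3,4,5}
  0: c→3  tau→4  [2 exit(s)]
  2: a→0  [1 exit(s)]
  3: a→2  [1 exit(s)]
  4: a→3  a→4  b→5  c→4  [4 exit(s)]
  5: b→2  [1 exit(s)]

Answer: DEADLOCK-FREE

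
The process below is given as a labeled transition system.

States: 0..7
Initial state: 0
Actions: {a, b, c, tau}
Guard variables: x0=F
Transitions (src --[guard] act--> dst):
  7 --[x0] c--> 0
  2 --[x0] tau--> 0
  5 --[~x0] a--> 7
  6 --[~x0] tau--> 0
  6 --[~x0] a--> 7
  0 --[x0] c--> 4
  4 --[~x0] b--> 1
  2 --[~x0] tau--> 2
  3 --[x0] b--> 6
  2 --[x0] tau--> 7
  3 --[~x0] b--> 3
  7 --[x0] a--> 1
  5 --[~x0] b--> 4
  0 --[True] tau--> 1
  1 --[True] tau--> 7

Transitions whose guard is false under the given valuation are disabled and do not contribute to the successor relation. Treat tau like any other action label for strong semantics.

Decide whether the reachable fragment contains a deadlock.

Reach set: {0,1,7}
  0: tau→1  [1 out]
  1: tau→7  [1 out]
  7: ∅  [deadlock]
trace reaching 7: tau·tau

Answer: DEADLOCK at state 7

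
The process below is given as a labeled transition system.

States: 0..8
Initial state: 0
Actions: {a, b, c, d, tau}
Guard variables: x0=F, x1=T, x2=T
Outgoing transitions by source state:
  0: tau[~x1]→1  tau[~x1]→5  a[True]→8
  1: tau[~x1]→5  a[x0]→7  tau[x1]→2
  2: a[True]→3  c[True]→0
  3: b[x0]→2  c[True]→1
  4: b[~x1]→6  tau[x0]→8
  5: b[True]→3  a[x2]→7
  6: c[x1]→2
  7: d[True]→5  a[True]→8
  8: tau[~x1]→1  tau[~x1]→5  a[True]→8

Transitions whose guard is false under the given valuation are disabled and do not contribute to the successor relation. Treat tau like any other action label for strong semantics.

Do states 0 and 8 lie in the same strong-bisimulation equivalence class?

Answer: BISIMILAR

Trace:
Bisimulation quotient by refinement:
  round 0: {{0,1,2,3,4,5,6,7,8}}
  round 1: {{0,8},{1},{2},{3,6},{4},{5},{7}}
  round 2: {{0,8},{1},{2},{3},{4},{5},{6},{7}}
Fixed point at round 3; 8 class(es).
class of 0: {0,8}; class of 8: {0,8}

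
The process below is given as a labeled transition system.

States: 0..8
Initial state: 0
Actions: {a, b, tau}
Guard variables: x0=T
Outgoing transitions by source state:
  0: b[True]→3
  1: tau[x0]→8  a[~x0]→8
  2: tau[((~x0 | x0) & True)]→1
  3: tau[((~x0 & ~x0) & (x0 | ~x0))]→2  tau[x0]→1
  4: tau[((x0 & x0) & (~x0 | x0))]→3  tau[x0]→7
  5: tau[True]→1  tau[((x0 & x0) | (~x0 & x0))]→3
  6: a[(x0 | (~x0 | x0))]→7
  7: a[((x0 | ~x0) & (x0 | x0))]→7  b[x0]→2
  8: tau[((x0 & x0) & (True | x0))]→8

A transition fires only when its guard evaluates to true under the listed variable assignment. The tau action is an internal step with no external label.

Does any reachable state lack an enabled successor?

Answer: DEADLOCK-FREE

Analysis:
Reachable = {0,1,3,8}
  0: b→3  [1 exit(s)]
  1: tau→8  [1 exit(s)]
  3: tau→1  [1 exit(s)]
  8: tau→8  [1 exit(s)]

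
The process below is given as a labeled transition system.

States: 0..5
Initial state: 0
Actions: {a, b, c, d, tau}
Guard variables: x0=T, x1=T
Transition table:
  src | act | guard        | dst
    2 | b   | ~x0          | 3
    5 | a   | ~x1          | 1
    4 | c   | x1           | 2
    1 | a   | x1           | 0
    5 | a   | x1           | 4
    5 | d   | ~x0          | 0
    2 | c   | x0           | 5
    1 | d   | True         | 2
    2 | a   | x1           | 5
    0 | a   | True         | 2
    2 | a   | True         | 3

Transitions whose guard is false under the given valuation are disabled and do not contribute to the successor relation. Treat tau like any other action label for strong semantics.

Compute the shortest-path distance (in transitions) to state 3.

Answer: 2

Analysis:
BFS to 3:
  depth 0: {0}
  depth 1: {2}
  depth 2: {3,5}
depth(3)=2, e.g. a·a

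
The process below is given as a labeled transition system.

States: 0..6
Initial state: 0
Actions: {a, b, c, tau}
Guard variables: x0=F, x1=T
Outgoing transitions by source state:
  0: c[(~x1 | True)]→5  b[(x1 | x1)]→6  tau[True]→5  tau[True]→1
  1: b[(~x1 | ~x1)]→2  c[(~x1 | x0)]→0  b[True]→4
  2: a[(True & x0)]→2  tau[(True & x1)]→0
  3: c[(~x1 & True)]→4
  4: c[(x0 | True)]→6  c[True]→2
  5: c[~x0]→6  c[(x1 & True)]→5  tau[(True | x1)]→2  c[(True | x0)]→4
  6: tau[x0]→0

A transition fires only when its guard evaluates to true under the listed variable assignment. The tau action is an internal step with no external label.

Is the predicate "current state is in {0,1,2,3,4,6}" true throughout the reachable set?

Safe = {0,1,2,3,4,6}
Reach set: {0,1,2,4,5,6}
  0: ✓
  1: ✓
  2: ✓
  4: ✓
  5: ✗ unsafe
  6: ✓
witness against invariant: c → 5

Answer: INVARIANT VIOLATED at state 5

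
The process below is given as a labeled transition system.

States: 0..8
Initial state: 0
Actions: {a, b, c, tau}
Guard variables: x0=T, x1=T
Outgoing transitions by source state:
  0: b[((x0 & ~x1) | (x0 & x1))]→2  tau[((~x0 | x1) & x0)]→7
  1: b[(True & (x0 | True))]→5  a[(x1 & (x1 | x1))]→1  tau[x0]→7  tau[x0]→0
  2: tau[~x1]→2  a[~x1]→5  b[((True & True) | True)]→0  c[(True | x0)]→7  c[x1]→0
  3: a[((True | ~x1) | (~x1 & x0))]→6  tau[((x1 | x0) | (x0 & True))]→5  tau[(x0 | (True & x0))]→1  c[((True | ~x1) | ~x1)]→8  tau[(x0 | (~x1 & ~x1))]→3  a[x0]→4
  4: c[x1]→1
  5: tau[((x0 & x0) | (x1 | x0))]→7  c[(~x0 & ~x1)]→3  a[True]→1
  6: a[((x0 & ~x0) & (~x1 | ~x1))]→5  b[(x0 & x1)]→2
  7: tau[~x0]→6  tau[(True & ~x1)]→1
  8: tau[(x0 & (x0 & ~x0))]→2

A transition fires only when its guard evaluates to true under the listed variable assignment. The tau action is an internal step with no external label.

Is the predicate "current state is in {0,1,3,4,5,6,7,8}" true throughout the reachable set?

Allowed set {0,1,3,4,5,6,7,8}
R = {0,2,7}
  0: ok
  2: VIOLATES
  7: ok
witness against invariant: b → 2

Answer: INVARIANT VIOLATED at state 2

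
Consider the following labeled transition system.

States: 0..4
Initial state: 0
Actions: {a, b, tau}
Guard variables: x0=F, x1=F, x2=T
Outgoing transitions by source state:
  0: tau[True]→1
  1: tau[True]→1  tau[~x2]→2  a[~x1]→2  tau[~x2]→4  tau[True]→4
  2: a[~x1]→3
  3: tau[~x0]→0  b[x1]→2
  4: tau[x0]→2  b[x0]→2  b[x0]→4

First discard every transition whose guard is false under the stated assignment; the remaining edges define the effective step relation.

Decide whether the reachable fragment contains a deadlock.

Answer: DEADLOCK at state 4

Trace:
R = {0,1,2,3,4}
  0: tau→1  [1 out]
  1: a→2  tau→1  tau→4  [3 out]
  2: a→3  [1 out]
  3: tau→0  [1 out]
  4: ∅  [STUCK]
trace reaching 4: tau·tau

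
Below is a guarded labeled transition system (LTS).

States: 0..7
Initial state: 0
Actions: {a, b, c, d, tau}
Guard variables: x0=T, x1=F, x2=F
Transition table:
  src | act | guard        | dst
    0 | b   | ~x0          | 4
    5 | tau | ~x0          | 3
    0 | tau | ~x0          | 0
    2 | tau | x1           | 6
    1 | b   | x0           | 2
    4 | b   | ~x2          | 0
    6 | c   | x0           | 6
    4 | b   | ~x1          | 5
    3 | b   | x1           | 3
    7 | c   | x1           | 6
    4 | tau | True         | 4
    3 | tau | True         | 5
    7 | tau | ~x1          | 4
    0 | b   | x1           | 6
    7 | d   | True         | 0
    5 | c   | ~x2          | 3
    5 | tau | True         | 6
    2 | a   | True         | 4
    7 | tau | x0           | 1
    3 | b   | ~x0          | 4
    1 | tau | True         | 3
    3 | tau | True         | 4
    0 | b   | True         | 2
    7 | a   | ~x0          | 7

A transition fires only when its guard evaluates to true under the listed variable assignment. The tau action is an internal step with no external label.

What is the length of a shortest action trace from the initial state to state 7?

Answer: UNREACHABLE

Trace:
BFS to 7:
  L0 = {0}
  L1 = {2}
  L2 = {4}
  L3 = {5}
  L4 = {3,6}
7 never appears.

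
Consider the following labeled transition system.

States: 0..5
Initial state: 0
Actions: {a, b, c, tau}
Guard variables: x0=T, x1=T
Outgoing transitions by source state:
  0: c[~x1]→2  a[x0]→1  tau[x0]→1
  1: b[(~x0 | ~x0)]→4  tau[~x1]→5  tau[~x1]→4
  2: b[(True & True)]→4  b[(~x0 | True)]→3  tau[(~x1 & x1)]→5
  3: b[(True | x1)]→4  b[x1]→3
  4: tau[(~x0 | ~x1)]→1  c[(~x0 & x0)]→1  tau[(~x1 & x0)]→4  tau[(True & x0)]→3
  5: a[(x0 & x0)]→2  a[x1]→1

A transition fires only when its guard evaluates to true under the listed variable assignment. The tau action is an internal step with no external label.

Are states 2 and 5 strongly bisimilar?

Bisimulation quotient by refinement:
  P[0] = {{0,1,2,3,4,5}}
  P[1] = {{0},{1},{2,3},{4},{5}}
5 equivalence class(es) (converged in 2)
class of 2: {2,3}; class of 5: {5}

Answer: NOT BISIMILAR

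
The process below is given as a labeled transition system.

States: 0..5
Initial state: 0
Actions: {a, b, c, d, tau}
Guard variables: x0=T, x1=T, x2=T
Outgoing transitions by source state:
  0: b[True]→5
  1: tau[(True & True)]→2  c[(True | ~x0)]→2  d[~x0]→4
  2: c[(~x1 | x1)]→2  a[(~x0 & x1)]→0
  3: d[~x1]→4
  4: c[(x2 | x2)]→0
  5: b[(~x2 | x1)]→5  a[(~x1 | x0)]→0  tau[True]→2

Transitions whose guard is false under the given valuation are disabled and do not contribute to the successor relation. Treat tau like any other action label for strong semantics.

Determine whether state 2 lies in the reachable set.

Guard filter leaves 8 enabled edge(s).
L0 = {0}
L1 = {5}  cumulative {0,5}
L2 = {2}  cumulative {0,2,5}
Reachable = {0,2,5}
Path to 2: b·tau

Answer: REACHABLE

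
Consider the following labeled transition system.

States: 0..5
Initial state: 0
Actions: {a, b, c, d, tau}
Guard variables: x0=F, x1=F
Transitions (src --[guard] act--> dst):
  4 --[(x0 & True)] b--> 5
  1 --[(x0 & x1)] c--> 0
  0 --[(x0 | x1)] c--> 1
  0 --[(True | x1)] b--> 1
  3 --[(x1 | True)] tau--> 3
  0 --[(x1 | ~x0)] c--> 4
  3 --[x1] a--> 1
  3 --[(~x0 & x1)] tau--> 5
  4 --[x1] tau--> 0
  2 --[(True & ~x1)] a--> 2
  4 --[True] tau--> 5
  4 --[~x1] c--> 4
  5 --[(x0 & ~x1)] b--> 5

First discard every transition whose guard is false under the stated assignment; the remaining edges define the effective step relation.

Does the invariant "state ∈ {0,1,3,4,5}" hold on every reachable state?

Allowed set {0,1,3,4,5}
Reachable = {0,1,4,5}
  0: safe
  1: safe
  4: safe
  5: safe

Answer: INVARIANT HOLDS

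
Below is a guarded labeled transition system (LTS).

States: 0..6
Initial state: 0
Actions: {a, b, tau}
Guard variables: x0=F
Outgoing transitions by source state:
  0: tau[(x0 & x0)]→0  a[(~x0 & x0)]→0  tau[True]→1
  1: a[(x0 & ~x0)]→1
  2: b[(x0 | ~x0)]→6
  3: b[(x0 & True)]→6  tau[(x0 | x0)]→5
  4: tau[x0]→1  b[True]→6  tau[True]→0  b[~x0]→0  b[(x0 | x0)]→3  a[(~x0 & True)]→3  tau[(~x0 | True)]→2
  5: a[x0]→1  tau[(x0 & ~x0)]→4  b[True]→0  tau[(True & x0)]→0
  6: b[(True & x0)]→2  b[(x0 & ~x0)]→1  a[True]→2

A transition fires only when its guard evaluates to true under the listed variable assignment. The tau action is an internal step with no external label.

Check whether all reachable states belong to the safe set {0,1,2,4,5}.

Allowed set {0,1,2,4,5}
R = {0,1}
  0: ✓
  1: ✓

Answer: INVARIANT HOLDS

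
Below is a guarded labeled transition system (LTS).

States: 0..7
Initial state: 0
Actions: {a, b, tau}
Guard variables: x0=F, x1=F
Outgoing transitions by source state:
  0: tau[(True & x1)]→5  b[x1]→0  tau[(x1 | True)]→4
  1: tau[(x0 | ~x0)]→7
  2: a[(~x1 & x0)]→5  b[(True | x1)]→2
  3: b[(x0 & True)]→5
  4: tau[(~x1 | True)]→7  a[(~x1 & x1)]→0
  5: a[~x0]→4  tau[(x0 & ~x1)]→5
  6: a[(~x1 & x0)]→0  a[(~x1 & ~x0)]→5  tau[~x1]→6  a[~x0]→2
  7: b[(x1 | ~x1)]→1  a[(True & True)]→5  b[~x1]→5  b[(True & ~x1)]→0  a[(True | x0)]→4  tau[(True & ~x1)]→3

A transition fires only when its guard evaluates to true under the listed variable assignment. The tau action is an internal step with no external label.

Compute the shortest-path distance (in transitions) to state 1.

Layered search for 1:
  Layer 0: {0}
  Layer 1: {4}
  Layer 2: {7}
  Layer 3: {1,3,5}
depth(1)=3, e.g. tau·tau·b

Answer: 3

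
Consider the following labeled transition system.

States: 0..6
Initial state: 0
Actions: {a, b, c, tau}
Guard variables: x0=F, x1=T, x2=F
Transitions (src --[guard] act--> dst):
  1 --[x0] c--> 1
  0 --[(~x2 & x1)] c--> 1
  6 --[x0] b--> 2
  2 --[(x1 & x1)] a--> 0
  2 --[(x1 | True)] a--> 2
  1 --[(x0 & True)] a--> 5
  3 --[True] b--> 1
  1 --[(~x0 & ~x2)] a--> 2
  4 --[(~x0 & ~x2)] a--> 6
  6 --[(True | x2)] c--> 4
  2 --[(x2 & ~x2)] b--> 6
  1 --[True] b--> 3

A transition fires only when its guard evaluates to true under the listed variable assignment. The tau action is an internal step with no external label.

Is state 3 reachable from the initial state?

8 transition(s) survive guard evaluation.
depth 0: {0}
depth 1: {1}  total {0,1}
depth 2: {2,3}  total {0,1,2,3}
Reachable = {0,1,2,3}
witness 3: c·b

Answer: REACHABLE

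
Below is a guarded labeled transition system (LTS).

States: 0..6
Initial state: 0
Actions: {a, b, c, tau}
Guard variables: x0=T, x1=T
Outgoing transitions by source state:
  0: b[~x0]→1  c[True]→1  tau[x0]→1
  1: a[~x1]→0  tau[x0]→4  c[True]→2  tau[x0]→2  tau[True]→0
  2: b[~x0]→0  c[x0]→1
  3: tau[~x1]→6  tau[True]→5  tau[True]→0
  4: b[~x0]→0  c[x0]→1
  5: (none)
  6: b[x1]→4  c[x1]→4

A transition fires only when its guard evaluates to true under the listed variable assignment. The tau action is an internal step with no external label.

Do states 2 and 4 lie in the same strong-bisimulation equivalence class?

Refine partition for ~:
  P[0] = {{0,1,2,3,4,5,6}}
  P[1] = {{0,1},{2,4},{3},{5},{6}}
  P[2] = {{0},{1},{2,4},{3},{5},{6}}
stable after 3 split(s): 6 block(s)
[2]={2,4}  [4]={2,4}

Answer: BISIMILAR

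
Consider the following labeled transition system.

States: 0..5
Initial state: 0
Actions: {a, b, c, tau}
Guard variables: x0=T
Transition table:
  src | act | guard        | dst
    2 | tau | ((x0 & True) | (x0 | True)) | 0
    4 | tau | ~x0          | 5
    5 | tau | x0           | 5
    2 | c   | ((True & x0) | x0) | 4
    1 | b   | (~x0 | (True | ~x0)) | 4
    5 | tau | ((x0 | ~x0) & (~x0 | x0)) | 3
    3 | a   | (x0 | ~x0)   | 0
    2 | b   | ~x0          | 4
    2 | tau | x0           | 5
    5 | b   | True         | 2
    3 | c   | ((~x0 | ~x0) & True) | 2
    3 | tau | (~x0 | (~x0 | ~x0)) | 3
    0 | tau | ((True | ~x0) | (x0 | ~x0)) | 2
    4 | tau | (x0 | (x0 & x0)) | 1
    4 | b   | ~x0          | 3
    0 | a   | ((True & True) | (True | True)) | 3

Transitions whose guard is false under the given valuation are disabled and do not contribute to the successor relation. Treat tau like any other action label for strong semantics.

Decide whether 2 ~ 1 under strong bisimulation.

Bisimulation quotient by refinement:
  π0 = {{0,1,2,3,4,5}}
  π1 = {{0},{1},{2},{3},{4},{5}}
stable after 2 split(s): 6 block(s)
[2]={2}  [1]={1}

Answer: NOT BISIMILAR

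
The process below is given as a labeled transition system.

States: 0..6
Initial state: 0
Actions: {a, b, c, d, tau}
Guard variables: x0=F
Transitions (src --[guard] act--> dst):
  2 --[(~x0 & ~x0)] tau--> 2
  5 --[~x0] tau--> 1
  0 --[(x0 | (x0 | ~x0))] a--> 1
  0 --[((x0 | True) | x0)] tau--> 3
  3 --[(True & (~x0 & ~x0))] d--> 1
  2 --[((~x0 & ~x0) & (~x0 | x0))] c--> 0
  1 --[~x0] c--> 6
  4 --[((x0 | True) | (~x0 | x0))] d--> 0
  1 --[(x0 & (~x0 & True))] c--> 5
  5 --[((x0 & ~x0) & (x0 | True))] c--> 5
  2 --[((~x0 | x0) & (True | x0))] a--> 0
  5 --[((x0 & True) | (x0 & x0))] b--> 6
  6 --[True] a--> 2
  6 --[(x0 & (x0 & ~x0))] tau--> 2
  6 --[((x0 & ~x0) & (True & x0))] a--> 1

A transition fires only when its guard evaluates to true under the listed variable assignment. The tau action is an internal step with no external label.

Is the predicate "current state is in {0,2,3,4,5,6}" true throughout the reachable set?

Answer: INVARIANT VIOLATED at state 1

Working:
Inv-set: {0,2,3,4,5,6}
Reachable = {0,1,2,3,6}
  0: safe
  1: ✗ unsafe
  2: safe
  3: safe
  6: safe
reach 1 via a — violates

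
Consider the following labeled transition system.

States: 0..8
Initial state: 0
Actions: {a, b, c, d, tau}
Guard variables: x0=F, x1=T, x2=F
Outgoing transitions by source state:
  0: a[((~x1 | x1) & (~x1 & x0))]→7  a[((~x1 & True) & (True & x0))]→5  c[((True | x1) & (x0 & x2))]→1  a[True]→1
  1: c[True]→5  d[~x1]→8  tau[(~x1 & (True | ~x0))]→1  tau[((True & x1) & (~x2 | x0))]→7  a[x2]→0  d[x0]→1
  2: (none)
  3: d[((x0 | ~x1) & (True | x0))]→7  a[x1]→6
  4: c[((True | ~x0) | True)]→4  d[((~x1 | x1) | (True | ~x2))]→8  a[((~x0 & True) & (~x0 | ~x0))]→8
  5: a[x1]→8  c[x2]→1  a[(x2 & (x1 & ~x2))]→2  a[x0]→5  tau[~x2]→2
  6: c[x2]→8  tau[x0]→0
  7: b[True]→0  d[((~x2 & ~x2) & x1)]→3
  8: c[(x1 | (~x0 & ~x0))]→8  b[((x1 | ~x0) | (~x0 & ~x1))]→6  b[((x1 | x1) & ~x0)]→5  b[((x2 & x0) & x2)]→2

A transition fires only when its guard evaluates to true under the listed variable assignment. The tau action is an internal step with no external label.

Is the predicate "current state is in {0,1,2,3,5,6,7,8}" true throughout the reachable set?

Answer: INVARIANT HOLDS

Analysis:
Inv-set: {0,1,2,3,5,6,7,8}
Reachable = {0,1,2,3,5,6,7,8}
  0: safe
  1: safe
  2: safe
  3: safe
  5: safe
  6: safe
  7: safe
  8: safe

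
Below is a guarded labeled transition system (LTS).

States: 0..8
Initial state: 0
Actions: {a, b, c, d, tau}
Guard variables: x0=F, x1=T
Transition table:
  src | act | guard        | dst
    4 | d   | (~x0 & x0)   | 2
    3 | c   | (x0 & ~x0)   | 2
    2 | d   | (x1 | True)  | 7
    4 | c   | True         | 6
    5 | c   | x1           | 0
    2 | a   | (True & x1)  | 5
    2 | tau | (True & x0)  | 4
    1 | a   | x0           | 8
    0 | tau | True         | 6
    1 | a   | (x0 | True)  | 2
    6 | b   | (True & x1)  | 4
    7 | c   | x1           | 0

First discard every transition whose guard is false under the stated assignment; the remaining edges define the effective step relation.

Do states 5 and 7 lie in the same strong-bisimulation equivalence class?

Refine partition for ~:
  round 0: {{0,1,2,3,4,5,6,7,8}}
  round 1: {{0},{1},{2},{3,8},{4,5,7},{6}}
  round 2: {{0},{1},{2},{3,8},{4},{5,7},{6}}
7 equivalence class(es) (converged in 3)
class of 5: {5,7}; class of 7: {5,7}

Answer: BISIMILAR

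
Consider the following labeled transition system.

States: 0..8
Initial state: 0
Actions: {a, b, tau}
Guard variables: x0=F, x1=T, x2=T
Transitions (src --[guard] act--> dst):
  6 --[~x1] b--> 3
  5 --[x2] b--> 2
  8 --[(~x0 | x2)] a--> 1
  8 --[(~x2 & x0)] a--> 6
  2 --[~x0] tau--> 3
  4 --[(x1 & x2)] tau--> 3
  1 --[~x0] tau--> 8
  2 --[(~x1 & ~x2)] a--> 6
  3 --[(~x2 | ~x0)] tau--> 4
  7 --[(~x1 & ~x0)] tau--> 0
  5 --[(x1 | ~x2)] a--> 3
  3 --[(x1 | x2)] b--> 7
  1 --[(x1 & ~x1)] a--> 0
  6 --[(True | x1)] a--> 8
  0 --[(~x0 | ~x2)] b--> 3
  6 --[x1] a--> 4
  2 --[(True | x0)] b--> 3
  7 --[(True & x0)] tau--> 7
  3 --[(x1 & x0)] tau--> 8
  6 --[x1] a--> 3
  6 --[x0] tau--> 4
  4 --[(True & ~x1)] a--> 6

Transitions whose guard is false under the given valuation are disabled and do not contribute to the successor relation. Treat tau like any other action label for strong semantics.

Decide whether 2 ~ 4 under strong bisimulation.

Answer: NOT BISIMILAR

Working:
Bisimulation quotient by refinement:
  round 0: {{0,1,2,3,4,5,6,7,8}}
  round 1: {{0},{1,4},{2,3},{5},{6,8},{7}}
  round 2: {{0},{1},{2},{3},{4},{5},{6},{7},{8}}
stable after 3 split(s): 9 block(s)
class of 2: {2}; class of 4: {4}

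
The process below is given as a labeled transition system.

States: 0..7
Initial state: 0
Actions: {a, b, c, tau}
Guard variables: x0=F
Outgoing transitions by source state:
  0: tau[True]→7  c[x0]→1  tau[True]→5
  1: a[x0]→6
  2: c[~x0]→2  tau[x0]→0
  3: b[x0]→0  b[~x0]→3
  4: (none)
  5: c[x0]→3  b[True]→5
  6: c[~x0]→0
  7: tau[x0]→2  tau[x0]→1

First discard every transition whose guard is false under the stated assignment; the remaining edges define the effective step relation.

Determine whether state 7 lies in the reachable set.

Answer: REACHABLE

Analysis:
6 transition(s) survive guard evaluation.
Layer 0: {0}
Layer 1: {5,7}  total {0,5,7}
R = {0,5,7}
witness 7: tau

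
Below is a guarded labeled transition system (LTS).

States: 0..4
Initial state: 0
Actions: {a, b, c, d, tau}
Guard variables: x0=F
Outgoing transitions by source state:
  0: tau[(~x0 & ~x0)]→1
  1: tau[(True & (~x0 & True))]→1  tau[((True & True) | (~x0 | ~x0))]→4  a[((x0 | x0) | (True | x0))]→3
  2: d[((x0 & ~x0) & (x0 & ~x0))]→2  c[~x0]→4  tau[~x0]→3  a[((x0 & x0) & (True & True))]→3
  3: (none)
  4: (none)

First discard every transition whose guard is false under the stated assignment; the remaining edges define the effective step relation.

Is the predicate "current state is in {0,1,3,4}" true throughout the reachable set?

Answer: INVARIANT HOLDS

Trace:
Inv-set: {0,1,3,4}
Reach set: {0,1,3,4}
  0: safe
  1: safe
  3: safe
  4: safe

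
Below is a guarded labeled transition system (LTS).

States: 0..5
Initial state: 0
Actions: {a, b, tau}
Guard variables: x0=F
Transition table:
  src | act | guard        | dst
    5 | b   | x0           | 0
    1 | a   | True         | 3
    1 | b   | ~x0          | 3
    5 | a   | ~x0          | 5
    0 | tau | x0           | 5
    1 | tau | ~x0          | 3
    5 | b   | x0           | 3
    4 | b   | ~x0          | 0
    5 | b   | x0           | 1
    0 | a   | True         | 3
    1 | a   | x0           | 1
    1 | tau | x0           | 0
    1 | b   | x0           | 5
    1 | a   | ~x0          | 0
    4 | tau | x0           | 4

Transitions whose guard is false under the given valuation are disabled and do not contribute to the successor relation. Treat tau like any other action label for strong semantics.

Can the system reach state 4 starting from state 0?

Answer: UNREACHABLE

Working:
Guard filter leaves 7 enabled edge(s).
L0 = {0}
L1 = {3}  cumulative {0,3}
Reachable = {0,3}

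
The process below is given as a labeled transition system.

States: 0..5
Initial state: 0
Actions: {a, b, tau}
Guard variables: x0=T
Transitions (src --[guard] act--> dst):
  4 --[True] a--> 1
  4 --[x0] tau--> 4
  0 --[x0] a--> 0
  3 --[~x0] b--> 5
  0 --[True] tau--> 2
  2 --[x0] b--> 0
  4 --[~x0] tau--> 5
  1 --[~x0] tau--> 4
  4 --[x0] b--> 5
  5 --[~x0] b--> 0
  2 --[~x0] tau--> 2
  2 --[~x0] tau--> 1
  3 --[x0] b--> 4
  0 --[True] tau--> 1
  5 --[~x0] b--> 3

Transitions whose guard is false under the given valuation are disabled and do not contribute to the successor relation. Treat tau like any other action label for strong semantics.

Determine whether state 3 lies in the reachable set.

8 transition(s) survive guard evaluation.
depth 0: {0}
depth 1: {1,2}  cumulative {0,1,2}
R = {0,1,2}

Answer: UNREACHABLE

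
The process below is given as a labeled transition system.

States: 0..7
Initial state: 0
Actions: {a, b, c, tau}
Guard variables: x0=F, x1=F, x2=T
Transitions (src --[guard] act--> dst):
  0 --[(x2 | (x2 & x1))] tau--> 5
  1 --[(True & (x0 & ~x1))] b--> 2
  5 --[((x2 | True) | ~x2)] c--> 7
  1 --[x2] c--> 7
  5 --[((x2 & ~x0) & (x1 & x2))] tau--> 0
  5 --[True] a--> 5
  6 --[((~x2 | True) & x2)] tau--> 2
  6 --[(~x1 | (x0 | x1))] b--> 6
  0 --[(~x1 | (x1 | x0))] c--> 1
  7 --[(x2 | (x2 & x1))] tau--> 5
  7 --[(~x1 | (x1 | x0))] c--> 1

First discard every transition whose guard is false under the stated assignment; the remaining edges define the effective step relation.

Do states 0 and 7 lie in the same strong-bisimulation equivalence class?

Bisimulation quotient by refinement:
  π0 = {{0,1,2,3,4,5,6,7}}
  π1 = {{0,7},{1},{2,3,4},{5},{6}}
5 equivalence class(es) (converged in 2)
class of 0: {0,7}; class of 7: {0,7}

Answer: BISIMILAR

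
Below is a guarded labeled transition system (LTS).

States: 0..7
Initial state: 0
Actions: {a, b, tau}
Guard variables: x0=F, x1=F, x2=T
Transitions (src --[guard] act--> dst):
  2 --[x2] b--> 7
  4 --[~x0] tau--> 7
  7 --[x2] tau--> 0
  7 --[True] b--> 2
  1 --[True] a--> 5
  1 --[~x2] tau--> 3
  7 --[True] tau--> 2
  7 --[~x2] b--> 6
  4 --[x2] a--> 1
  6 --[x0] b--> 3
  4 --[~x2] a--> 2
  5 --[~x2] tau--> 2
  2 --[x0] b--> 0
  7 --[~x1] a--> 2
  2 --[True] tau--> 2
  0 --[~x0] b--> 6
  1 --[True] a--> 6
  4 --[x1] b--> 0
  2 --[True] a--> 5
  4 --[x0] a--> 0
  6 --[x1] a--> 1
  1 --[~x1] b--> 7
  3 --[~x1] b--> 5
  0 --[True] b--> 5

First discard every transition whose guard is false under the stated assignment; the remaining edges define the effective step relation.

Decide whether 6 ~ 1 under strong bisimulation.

Answer: NOT BISIMILAR

Trace:
Compute ~ classes (split until stable):
  π0 = {{0,1,2,3,4,5,6,7}}
  π1 = {{0,3},{1},{2,7},{4},{5,6}}
  π2 = {{0,3},{1},{2},{4},{5,6},{7}}
Fixed point at round 3; 6 class(es).
class of 6: {5,6}; class of 1: {1}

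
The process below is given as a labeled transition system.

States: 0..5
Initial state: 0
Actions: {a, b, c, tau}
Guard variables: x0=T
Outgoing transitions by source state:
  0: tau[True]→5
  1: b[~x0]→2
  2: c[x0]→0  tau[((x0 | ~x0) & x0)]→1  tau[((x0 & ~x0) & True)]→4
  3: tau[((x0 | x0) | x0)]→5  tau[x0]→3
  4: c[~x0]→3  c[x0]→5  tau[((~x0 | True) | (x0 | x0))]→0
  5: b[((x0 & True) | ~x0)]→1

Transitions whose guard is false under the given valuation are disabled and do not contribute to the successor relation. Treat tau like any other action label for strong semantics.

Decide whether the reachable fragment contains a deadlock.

R = {0,1,5}
  0: tau→5  [1 out]
  1: ∅  [STUCK]
  5: b→1  [1 out]
trace reaching 1: tau·b

Answer: DEADLOCK at state 1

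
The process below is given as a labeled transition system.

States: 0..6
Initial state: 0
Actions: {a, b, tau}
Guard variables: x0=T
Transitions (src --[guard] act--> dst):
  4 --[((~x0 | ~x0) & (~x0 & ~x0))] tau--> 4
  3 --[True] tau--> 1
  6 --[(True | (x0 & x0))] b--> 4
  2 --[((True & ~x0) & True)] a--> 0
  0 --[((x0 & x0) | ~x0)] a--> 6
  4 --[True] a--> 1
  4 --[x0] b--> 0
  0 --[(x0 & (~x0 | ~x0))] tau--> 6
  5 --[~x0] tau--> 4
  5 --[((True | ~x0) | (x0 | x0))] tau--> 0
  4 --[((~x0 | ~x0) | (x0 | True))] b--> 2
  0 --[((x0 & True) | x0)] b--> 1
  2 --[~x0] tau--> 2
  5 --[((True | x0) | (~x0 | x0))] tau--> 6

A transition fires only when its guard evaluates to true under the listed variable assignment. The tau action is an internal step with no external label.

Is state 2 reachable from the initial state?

Answer: REACHABLE

Trace:
9 transition(s) survive guard evaluation.
Layer 0: {0}
Layer 1: {1,6}  total {0,1,6}
Layer 2: {4}  total {0,1,4,6}
Layer 3: {2}  total {0,1,2,4,6}
R = {0,1,2,4,6}
Path to 2: a·b·b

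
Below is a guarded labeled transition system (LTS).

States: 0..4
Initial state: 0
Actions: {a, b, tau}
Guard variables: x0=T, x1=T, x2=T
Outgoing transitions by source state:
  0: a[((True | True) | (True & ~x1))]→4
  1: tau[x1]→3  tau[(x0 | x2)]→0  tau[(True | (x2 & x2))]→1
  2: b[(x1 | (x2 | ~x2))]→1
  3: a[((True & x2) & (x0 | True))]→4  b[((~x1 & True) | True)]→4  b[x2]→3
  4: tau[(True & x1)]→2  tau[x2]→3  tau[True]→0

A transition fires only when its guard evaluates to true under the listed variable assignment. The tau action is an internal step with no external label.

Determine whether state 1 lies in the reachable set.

11 transition(s) survive guard evaluation.
L0 = {0}
L1 = {4}  cumulative {0,4}
L2 = {2,3}  cumulative {0,2,3,4}
L3 = {1}  cumulative {0,1,2,3,4}
Reachable = {0,1,2,3,4}
Path to 1: a·tau·b

Answer: REACHABLE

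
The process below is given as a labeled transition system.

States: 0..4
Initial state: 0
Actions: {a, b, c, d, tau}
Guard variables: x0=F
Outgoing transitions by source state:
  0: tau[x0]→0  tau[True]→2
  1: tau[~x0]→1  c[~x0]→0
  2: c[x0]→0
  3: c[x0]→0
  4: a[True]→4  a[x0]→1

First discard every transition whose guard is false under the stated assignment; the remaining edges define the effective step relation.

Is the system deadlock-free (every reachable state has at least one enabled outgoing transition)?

Answer: DEADLOCK at state 2

Analysis:
Reachable = {0,2}
  0: tau→2  [deg 1]
  2: ∅  [STUCK]
witness 2: tau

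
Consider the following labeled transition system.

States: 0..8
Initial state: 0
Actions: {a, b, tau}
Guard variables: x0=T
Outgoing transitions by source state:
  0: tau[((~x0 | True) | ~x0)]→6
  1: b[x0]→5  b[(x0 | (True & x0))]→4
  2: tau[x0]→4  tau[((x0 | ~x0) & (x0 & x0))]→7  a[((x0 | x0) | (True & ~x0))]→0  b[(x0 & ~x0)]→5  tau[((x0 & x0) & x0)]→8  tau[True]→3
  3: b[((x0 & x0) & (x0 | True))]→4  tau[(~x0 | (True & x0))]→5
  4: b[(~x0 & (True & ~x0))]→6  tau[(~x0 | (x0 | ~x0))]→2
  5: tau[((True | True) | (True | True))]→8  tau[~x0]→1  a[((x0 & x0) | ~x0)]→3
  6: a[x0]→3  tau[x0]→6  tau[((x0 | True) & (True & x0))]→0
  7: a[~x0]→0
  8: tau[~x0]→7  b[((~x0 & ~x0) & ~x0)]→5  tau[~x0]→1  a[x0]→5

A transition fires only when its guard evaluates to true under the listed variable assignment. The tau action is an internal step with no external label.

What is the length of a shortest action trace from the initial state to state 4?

Answer: 3

Working:
Breadth-first toward 4:
  Layer 0: {0}
  Layer 1: {6}
  Layer 2: {3}
  Layer 3: {4,5}
depth(4)=3, e.g. tau·a·b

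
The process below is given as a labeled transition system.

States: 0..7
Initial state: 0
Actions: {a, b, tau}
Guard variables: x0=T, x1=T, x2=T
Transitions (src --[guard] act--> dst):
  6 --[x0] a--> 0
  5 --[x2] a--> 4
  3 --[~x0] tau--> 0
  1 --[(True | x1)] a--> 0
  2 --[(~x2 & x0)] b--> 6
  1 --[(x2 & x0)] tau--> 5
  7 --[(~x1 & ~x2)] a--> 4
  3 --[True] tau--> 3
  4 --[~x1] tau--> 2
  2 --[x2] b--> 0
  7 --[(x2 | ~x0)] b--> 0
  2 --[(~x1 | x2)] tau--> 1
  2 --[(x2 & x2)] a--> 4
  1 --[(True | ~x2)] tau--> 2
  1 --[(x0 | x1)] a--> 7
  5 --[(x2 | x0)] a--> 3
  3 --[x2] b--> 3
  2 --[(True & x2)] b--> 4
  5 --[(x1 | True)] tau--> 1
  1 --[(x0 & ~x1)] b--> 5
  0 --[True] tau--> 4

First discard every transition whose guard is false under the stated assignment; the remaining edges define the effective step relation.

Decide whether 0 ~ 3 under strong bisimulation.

Bisimulation quotient by refinement:
  P[0] = {{0,1,2,3,4,5,6,7}}
  P[1] = {{0},{1,5},{2},{3},{4},{6},{7}}
  P[2] = {{0},{1},{2},{3},{4},{5},{6},{7}}
stable after 3 split(s): 8 block(s)
[0]={0}  [3]={3}

Answer: NOT BISIMILAR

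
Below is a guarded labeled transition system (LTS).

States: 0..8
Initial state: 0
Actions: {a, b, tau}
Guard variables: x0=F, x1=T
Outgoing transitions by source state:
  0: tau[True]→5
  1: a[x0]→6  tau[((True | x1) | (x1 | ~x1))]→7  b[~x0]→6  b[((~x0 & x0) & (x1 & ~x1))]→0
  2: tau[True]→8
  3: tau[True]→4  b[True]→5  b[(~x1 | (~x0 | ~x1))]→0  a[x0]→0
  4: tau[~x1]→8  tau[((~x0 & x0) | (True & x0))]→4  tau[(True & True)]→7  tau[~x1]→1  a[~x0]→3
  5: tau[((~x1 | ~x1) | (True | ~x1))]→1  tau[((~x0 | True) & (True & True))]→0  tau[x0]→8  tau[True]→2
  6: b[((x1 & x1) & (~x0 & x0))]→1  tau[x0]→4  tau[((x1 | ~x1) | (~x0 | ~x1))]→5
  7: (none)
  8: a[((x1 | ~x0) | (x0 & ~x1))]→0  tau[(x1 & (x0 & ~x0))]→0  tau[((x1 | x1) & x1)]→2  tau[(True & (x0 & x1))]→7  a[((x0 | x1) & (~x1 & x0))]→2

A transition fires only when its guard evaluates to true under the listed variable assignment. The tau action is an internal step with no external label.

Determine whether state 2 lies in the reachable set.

After dropping false guards: 15 live edges.
Layer 0: {0}
Layer 1: {5}  cumulative {0,5}
Layer 2: {1,2}  cumulative {0,1,2,5}
Layer 3: {6,7,8}  cumulative {0,1,2,5,6,7,8}
Reachable = {0,1,2,5,6,7,8}
trace reaching 2: tau·tau

Answer: REACHABLE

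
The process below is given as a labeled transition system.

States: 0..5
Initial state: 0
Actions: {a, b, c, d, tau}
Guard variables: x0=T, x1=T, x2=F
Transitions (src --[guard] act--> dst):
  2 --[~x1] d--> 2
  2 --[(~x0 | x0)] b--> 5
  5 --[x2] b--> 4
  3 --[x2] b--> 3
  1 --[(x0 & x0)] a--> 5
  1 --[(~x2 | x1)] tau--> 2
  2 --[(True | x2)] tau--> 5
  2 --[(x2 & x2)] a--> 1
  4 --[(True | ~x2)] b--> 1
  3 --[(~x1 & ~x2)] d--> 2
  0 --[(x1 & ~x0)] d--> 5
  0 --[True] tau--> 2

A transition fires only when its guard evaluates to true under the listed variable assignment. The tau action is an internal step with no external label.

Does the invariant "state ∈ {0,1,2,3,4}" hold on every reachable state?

Answer: INVARIANT VIOLATED at state 5

Working:
Safe = {0,1,2,3,4}
Reachable = {0,2,5}
  0: safe
  2: safe
  5: ✗ unsafe
witness against invariant: tau·b → 5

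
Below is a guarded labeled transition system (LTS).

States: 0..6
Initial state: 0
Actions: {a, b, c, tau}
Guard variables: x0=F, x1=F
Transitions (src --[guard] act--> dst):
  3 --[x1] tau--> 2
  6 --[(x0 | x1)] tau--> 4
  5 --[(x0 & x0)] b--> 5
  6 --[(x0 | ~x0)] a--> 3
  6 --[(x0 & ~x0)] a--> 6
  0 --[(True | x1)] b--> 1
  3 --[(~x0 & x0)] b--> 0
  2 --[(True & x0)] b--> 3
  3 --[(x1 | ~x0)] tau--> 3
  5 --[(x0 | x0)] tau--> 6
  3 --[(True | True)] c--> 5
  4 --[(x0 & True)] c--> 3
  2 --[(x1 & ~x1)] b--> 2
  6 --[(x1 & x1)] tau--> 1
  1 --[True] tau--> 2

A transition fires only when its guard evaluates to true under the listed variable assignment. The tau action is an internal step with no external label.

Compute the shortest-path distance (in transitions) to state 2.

BFS to 2:
  L0 = {0}
  L1 = {1}
  L2 = {2}
2 enters at depth 2; path b·tau

Answer: 2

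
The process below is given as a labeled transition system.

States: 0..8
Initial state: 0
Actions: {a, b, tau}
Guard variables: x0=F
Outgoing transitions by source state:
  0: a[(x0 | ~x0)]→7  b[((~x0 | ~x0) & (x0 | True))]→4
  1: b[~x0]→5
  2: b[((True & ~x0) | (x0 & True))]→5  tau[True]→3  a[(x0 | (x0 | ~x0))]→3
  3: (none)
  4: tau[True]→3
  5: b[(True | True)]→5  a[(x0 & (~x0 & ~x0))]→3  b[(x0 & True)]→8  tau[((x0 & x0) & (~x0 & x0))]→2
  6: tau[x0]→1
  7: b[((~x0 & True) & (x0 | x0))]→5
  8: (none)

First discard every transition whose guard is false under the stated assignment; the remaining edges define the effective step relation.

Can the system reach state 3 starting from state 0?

Answer: REACHABLE

Working:
Guard filter leaves 8 enabled edge(s).
L0 = {0}
L1 = {4,7}  now seen {0,4,7}
L2 = {3}  now seen {0,3,4,7}
Reachable = {0,3,4,7}
witness 3: b·tau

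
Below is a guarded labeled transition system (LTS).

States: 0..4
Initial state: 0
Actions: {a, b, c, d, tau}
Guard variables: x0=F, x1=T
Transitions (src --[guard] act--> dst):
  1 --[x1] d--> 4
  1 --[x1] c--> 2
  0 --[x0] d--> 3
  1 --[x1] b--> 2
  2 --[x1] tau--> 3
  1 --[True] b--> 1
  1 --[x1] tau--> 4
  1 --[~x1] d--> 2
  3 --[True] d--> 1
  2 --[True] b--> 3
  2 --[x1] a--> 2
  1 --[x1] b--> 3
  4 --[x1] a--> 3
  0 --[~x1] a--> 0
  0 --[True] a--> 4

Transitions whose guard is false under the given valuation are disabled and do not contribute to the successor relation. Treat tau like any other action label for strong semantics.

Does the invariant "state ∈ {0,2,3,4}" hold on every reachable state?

Answer: INVARIANT VIOLATED at state 1

Analysis:
Allowed set {0,2,3,4}
R = {0,1,2,3,4}
  0: ✓
  1: ✗ unsafe
  2: ✓
  3: ✓
  4: ✓
reach 1 via a·a·d — violates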